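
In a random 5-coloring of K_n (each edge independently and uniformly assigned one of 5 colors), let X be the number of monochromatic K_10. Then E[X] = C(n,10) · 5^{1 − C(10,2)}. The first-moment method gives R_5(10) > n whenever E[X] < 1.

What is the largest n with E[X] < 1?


We need C(n, 10) · 5^{1 − 45} < 1, i.e. C(n, 10) < 5^{45 − 1} = 5684341886080801486968994140625.
Check values of n near the boundary:
  n = 5388: C(5388, 10) = 5634865093375880654852250419586; 5634865093375880654852250419586 < 5684341886080801486968994140625? YES
  n = 5389: C(5389, 10) = 5645340767466558997768874792926; 5645340767466558997768874792926 < 5684341886080801486968994140625? YES
  n = 5390: C(5390, 10) = 5655833965919099070255434039753; 5655833965919099070255434039753 < 5684341886080801486968994140625? YES
  n = 5391: C(5391, 10) = 5666344714787188828795213697883; 5666344714787188828795213697883 < 5684341886080801486968994140625? YES
  n = 5392: C(5392, 10) = 5676873040158402483252283957448; 5676873040158402483252283957448 < 5684341886080801486968994140625? YES
  n = 5393: C(5393, 10) = 5687418968154238267170642278008; 5687418968154238267170642278008 < 5684341886080801486968994140625? NO
The largest n with C(n, 10) < 5684341886080801486968994140625 is n = 5392 (where E[X] = 5676873040158402483252283957448/5684341886080801486968994140625 ≈ 0.998686). Hence R_5(10) > 5392, i.e. R_5(10) ≥ 5393.

Largest n = 5392; hence R_5(10) > 5392.


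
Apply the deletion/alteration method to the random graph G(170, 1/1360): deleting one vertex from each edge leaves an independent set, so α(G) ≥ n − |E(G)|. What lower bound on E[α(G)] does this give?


E[|E(G)|] = C(170, 2)·p = 14365 · (1/1360) = 169/16.
E[α(G)] ≥ n − E[|E(G)|] = 170 − 169/16 = 2551/16.
Numerically: ≈ 159.438.
(This is only a lower bound; the true E[α(G)] may be larger.)

E[α(G)] ≥ 2551/16 ≈ 159.438.


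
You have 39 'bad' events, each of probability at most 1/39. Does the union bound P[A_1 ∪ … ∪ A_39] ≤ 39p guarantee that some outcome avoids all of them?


Union bound: P[∪_{i=1}^{39} A_i] ≤ Σ_i P[A_i] ≤ 39·p = 39·(1/39) = 1.
Numerically: 1 ≈ 1.000000.
Is 1 < 1? NO.
Since the bound 1 is ≥ 1, the union bound is uninformative here; it does NOT by itself certify existence.

39·p = 1 ≈ 1.000000; existence NOT certified by the union bound.


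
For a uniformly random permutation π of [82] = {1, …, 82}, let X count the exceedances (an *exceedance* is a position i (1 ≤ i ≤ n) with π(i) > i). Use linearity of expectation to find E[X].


Write X = Σ_{i=1}^{82} X_i, where X_i = 1_{π(i) > i}.
For each fixed i, π(i) is uniform over {1, …, 82} (marginal of a uniform permutation), so P[π(i) > i] = (n − i)/n. Summing: Σ_{i=1}^{82} (n − i)/n = (0 + 1 + … + 81)/82 = 82(82 − 1)/(2·82) = (82 − 1)/2.
Hence E[X] = Σ_{i=1}^{82} (82 − i)/82 = 81/2 ≈ 40.5000.

E[X] = 81/2 = 40.5000.


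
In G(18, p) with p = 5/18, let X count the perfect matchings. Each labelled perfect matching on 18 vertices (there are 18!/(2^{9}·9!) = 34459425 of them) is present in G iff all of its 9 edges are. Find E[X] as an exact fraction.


K_18 has 18!/(2^{9}·9!) = 34459425 labelled perfect matchings.
For each such perfect matching H, let X_H = 1 if all 9 edges of H are present in G. Then P[X_H = 1] = p^{9} = (5/18)^{9} = 1953125/198359290368.
By linearity of expectation: E[X] = Σ_H E[X_H] = 34459425 · p^{9} = 34459425 · 1953125/198359290368 = 830908203125/2448880128.
Numerically: E[X] ≈ 339.301.

E[X] = 34459425 · (5/18)^{9} = 830908203125/2448880128 ≈ 339.301.


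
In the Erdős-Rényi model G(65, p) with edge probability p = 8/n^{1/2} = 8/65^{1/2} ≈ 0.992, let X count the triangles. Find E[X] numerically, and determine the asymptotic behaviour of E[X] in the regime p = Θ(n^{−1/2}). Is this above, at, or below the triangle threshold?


Number of potential triangles: C(65, 3) = 43680.
Each occurs with probability p³ ≈ (0.992)³ ≈ 9.77012e-01.
By linearity: E[X] = C(65, 3)·p³ ≈ 43680 · 9.77012e-01 ≈ 42675.887.
Since α = 1/2 < 1, p = c/n^{1/2} ≫ 1/n is above the triangle threshold p ~ 1/n. Asymptotically E[X] ~ (c³/6)·n^{3(1−α)} = (8³/6)·n^{1.5} → ∞; triangles are abundant w.h.p.

E[X] ≈ 42675.887; in regime p = Θ(1/n^{1/2}) E[X] diverges (above the triangle threshold p ~ 1/n).


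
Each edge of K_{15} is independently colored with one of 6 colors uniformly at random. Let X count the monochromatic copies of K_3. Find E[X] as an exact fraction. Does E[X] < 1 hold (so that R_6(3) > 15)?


E[X] = C(15, 3) · 6^{1 − 3} = 455 · 6^{−2} = 455/36.
As a reduced fraction: E[X] = 455/36 ≈ 12.638889.
Is E[X] < 1? NO.
Since E[X] ≥ 1, the first-moment bound is inconclusive at n = 15; it does NOT by itself certify R_6(3) > 15.

E[X] = 455/36 ≈ 12.638889; E[X] ≥ 1; first-moment method inconclusive here.


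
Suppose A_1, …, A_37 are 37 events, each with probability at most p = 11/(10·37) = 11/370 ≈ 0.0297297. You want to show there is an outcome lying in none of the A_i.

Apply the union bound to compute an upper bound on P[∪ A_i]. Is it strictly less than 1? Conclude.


Union bound: P[∪_{i=1}^{37} A_i] ≤ Σ_i P[A_i] ≤ 37·p = 37·(11/370) = 11/10.
Numerically: 11/10 ≈ 1.1000000.
Is 11/10 < 1? NO.
Since the bound 11/10 is ≥ 1, the union bound is uninformative here; it does NOT by itself certify existence.

37·p = 11/10 ≈ 1.1000000; existence NOT certified by the union bound.


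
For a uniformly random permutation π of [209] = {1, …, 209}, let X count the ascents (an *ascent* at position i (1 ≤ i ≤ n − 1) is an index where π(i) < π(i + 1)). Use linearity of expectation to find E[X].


Write X = Σ X_I over i = 1, …, 208, with X_I the indicator of one ascent.
There are 208 indicators.
For each fixed i, the pair (π(i), π(i+1)) is a uniformly random ordered pair of distinct values from {1, …, 209}; by symmetry P[π(i) < π(i+1)] = 1/2.
By linearity: E[X] = 208 · (1/2) = (209 − 1) · (1/2) = 104 ≈ 104.000000.

E[X] = 104 = 104.000000.


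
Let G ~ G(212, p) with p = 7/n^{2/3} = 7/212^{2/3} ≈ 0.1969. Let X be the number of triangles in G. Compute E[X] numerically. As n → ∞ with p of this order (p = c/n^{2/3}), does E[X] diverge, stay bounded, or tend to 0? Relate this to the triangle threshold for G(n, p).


Number of potential triangles: C(212, 3) = 1565620.
Each occurs with probability p³ ≈ (0.1969)³ ≈ 7.631719e-03.
By linearity: E[X] = C(212, 3)·p³ ≈ 1565620 · 7.631719e-03 ≈ 11948.3726.
Since α = 2/3 < 1, p = c/n^{2/3} ≫ 1/n is above the triangle threshold p ~ 1/n. Asymptotically E[X] ~ (c³/6)·n^{3(1−α)} = (7³/6)·n^{1} → ∞; triangles are abundant w.h.p.

E[X] ≈ 11948.3726; in regime p = Θ(1/n^{2/3}) E[X] diverges (above the triangle threshold p ~ 1/n).


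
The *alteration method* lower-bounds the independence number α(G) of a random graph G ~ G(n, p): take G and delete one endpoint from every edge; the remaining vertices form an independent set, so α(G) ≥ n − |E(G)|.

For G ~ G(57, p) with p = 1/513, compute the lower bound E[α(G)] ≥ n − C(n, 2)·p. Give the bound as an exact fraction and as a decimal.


E[|E(G)|] = C(57, 2)·p = 1596 · (1/513) = 28/9.
E[α(G)] ≥ n − E[|E(G)|] = 57 − 28/9 = 485/9.
Numerically: ≈ 53.88889.
(This is only a lower bound; the true E[α(G)] may be larger.)

E[α(G)] ≥ 485/9 ≈ 53.88889.


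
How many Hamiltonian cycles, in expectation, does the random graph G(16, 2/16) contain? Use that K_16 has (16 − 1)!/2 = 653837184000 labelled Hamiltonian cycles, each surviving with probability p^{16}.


K_16 has (16 − 1)!/2 = 653837184000 labelled Hamiltonian cycles.
For each such Hamiltonian cycle H, let X_H = 1 if all 16 edges of H are present in G. Then P[X_H = 1] = p^{16} = (1/8)^{16} = 1/281474976710656.
By linearity: E[X] = Σ_H E[X_H] = 653837184000 · p^{16} = 653837184000 · 1/281474976710656 = 638512875/274877906944.
Numerically: E[X] ≈ 0.002323.

E[X] = 653837184000 · (1/8)^{16} = 638512875/274877906944 ≈ 0.002323.


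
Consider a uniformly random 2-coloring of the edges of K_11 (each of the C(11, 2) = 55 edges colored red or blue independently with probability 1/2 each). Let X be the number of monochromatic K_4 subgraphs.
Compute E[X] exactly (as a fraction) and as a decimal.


Let X = Σ_S X_S over the C(11, 4) = 330 subsets S of size 4, where X_S = 1 if the K_4 on S is monochromatic.
For a fixed S, the K_4 on S has C(4, 2) = 6 edges. P[all 6 edges red] = (1/2)^6, and likewise for blue, so P[monochromatic] = 2·(1/2)^6 = 2^{1 − 6} = 1/32.
By linearity: E[X] = C(11, 4) · 2^{1 − 6} = 330 · 1/32 = 165/16.
Numerically: E[X] ≈ 10.312.

E[X] = C(11,4)·2^(1−C(4,2)) = 165/16 ≈ 10.312.


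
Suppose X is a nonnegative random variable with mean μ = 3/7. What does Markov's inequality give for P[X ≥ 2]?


μ = E[X] = 3/7, a = 2.
Markov: P[X ≥ 2] ≤ μ/a = (3/7)/2 = 3/14.
Numerically: ≈ 0.214286.
(Since a = 2 > μ = 0.428571, the bound 3/14 is < 1 and informative.)

P[X ≥ 2] ≤ 3/14 ≈ 0.214286.


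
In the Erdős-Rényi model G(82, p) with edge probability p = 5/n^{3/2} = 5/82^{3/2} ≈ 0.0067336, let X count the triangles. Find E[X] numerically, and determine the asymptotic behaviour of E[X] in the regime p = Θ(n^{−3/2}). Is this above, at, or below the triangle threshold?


Number of potential triangles: C(82, 3) = 88560.
Each occurs with probability p³ ≈ (0.0067336)³ ≈ 3.0531467e-07.
By linearity: E[X] = C(82, 3)·p³ ≈ 88560 · 3.0531467e-07 ≈ 0.02704.
Since α = 3/2 > 1, p = c/n^{3/2} = o(1/n) is below the triangle threshold p ~ 1/n. Asymptotically E[X] ~ (c³/6)·n^{3(1−α)} = (5³/6)·n^{-1.5} → 0, so by Markov's inequality G has no triangles w.h.p.

E[X] ≈ 0.02704; in regime p = Θ(1/n^{3/2}) E[X] tends to 0 (below the triangle threshold p ~ 1/n).


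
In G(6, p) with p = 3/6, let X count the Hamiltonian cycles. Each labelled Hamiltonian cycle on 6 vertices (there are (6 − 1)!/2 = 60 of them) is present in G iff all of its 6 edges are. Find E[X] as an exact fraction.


K_6 has (6 − 1)!/2 = 60 labelled Hamiltonian cycles.
For each such Hamiltonian cycle H, let X_H = 1 if all 6 edges of H are present in G. Then P[X_H = 1] = p^{6} = (1/2)^{6} = 1/64.
By linearity: E[X] = Σ_H E[X_H] = 60 · p^{6} = 60 · 1/64 = 15/16.
Numerically: E[X] ≈ 0.9375.

E[X] = 60 · (1/2)^{6} = 15/16 ≈ 0.9375.


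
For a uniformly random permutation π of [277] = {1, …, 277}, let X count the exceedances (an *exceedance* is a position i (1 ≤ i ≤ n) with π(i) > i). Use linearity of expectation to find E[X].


Write X = Σ_{i=1}^{277} X_i, where X_i = 1_{π(i) > i}.
For each fixed i, π(i) is uniform over {1, …, 277} (marginal of a uniform permutation), so P[π(i) > i] = (n − i)/n. Summing: Σ_{i=1}^{277} (n − i)/n = (0 + 1 + … + 276)/277 = 277(277 − 1)/(2·277) = (277 − 1)/2.
Hence E[X] = Σ_{i=1}^{277} (277 − i)/277 = 138 ≈ 138.000.

E[X] = 138 = 138.000.


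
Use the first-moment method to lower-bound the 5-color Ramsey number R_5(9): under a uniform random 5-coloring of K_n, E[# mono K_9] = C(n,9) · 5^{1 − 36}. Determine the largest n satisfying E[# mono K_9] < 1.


We need C(n, 9) · 5^{1 − 36} < 1, i.e. C(n, 9) < 5^{36 − 1} = 2910383045673370361328125.
Check values of n near the boundary:
  n = 2170: C(2170, 9) = 2891746779868845075610510; 2891746779868845075610510 < 2910383045673370361328125? YES
  n = 2171: C(2171, 9) = 2903784578674959601827205; 2903784578674959601827205 < 2910383045673370361328125? YES
  n = 2172: C(2172, 9) = 2915866900084148060642020; 2915866900084148060642020 < 2910383045673370361328125? NO
  n = 2173: C(2173, 9) = 2927993888115921319674265; 2927993888115921319674265 < 2910383045673370361328125? NO
  n = 2174: C(2174, 9) = 2940165687188920530702934; 2940165687188920530702934 < 2910383045673370361328125? NO
The largest n with C(n, 9) < 2910383045673370361328125 is n = 2171 (where E[X] = 580756915734991920365441/582076609134674072265625 ≈ 0.9977328). Hence R_5(9) > 2171, i.e. R_5(9) ≥ 2172.

Largest n = 2171; hence R_5(9) > 2171.


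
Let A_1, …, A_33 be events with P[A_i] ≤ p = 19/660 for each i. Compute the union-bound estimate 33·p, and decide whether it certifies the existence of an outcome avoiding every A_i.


Union bound: P[∪_{i=1}^{33} A_i] ≤ Σ_i P[A_i] ≤ 33·p = 33·(19/660) = 19/20.
Numerically: 19/20 ≈ 0.95000.
Is 19/20 < 1? YES.
Since P[∪ A_i] ≤ 19/20 < 1, the complement has P[∩ A_i^c] ≥ 1 − 19/20 = 1/20 > 0, so some outcome avoids every A_i.

33·p = 19/20 ≈ 0.95000; existence CERTIFIED by the union bound.


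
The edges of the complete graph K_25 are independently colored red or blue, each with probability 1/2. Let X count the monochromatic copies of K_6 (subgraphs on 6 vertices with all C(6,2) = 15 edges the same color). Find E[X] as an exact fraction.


Let X = Σ_S X_S over the C(25, 6) = 177100 subsets S of size 6, where X_S = 1 if the K_6 on S is monochromatic.
For a fixed S, the K_6 on S has C(6, 2) = 15 edges. P[all 15 edges red] = (1/2)^15, and likewise for blue, so P[monochromatic] = 2·(1/2)^15 = 2^{1 − 15} = 1/16384.
By linearity: E[X] = C(25, 6) · 2^{1 − 15} = 177100 · 1/16384 = 44275/4096.
Numerically: E[X] ≈ 10.80933.

E[X] = C(25,6)·2^(1−C(6,2)) = 44275/4096 ≈ 10.80933.


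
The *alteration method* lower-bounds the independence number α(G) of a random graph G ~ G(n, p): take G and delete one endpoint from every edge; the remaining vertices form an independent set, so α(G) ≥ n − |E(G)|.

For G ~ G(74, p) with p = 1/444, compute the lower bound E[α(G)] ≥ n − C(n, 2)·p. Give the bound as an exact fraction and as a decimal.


E[|E(G)|] = C(74, 2)·p = 2701 · (1/444) = 73/12.
E[α(G)] ≥ n − E[|E(G)|] = 74 − 73/12 = 815/12.
Numerically: ≈ 67.9167.
(This is only a lower bound; the true E[α(G)] may be larger.)

E[α(G)] ≥ 815/12 ≈ 67.9167.


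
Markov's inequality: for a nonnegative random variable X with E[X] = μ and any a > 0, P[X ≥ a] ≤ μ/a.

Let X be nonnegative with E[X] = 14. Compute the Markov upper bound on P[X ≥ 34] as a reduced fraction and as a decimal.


μ = E[X] = 14, a = 34.
Markov: P[X ≥ 34] ≤ μ/a = (14)/34 = 7/17.
Numerically: ≈ 0.4118.
(Since a = 34 > μ = 14.0000, the bound 7/17 is < 1 and informative.)

P[X ≥ 34] ≤ 7/17 ≈ 0.4118.


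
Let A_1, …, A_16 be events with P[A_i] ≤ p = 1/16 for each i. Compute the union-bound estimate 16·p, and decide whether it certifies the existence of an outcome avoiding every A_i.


Union bound: P[∪_{i=1}^{16} A_i] ≤ Σ_i P[A_i] ≤ 16·p = 16·(1/16) = 1.
Numerically: 1 ≈ 1.0000.
Is 1 < 1? NO.
Since the bound 1 is ≥ 1, the union bound is uninformative here; it does NOT by itself certify existence.

16·p = 1 ≈ 1.0000; existence NOT certified by the union bound.


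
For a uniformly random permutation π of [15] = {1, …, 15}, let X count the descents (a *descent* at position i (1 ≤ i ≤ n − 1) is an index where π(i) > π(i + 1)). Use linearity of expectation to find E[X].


Write X = Σ X_I over i = 1, …, 14, with X_I the indicator of one descent.
There are 14 indicators.
For each fixed i, the pair (π(i), π(i+1)) is a uniformly random ordered pair of distinct values from {1, …, 15}; by symmetry P[π(i) > π(i+1)] = 1/2.
By linearity: E[X] = 14 · (1/2) = (15 − 1) · (1/2) = 7 ≈ 7.00000.

E[X] = 7 = 7.00000.


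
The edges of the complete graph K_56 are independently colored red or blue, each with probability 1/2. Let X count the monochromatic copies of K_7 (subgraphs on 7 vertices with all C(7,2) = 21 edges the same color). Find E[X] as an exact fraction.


Let X = Σ_S X_S over the C(56, 7) = 231917400 subsets S of size 7, where X_S = 1 if the K_7 on S is monochromatic.
For a fixed S, the K_7 on S has C(7, 2) = 21 edges. P[all 21 edges red] = (1/2)^21, and likewise for blue, so P[monochromatic] = 2·(1/2)^21 = 2^{1 − 21} = 1/1048576.
By linearity of expectation: E[X] = C(56, 7) · 2^{1 − 21} = 231917400 · 1/1048576 = 28989675/131072.
Numerically: E[X] ≈ 221.1737.

E[X] = C(56,7)·2^(1−C(7,2)) = 28989675/131072 ≈ 221.1737.


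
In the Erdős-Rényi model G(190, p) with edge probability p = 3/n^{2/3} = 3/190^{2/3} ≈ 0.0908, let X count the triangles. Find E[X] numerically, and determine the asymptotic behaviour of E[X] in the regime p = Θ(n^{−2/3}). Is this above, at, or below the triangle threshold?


Number of potential triangles: C(190, 3) = 1125180.
Each occurs with probability p³ ≈ (0.0908)³ ≈ 7.47922e-04.
By linearity: E[X] = C(190, 3)·p³ ≈ 1125180 · 7.47922e-04 ≈ 841.547.
Since α = 2/3 < 1, p = c/n^{2/3} ≫ 1/n is above the triangle threshold p ~ 1/n. Asymptotically E[X] ~ (c³/6)·n^{3(1−α)} = (3³/6)·n^{1} → ∞; triangles are abundant w.h.p.

E[X] ≈ 841.547; in regime p = Θ(1/n^{2/3}) E[X] diverges (above the triangle threshold p ~ 1/n).


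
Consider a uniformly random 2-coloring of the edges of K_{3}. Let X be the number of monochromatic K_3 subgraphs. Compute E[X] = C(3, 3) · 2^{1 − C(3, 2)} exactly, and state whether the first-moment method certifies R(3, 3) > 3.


E[X] = C(3, 3) · 2^{1 − 3} = 1 · 2^{−2} = 1/4.
As a reduced fraction: E[X] = 1/4 ≈ 0.2500.
Is E[X] < 1? YES.
Since E[X] < 1, there exists a 2-coloring of K_{3} with no monochromatic K_3; hence R(3, 3) > 3.

E[X] = 1/4 ≈ 0.2500; E[X] < 1, so R(3, 3) > 3.


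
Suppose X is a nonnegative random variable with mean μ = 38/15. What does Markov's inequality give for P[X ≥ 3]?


μ = E[X] = 38/15, a = 3.
Markov: P[X ≥ 3] ≤ μ/a = (38/15)/3 = 38/45.
Numerically: ≈ 0.844.
(Since a = 3 > μ = 2.533, the bound 38/45 is < 1 and informative.)

P[X ≥ 3] ≤ 38/45 ≈ 0.844.


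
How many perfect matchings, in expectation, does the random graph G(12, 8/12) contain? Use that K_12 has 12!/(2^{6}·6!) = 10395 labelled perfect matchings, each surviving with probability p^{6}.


K_12 has 12!/(2^{6}·6!) = 10395 labelled perfect matchings.
For each such perfect matching H, let X_H = 1 if all 6 edges of H are present in G. Then P[X_H = 1] = p^{6} = (2/3)^{6} = 64/729.
By linearity: E[X] = Σ_H E[X_H] = 10395 · p^{6} = 10395 · 64/729 = 24640/27.
Numerically: E[X] ≈ 912.6.

E[X] = 10395 · (2/3)^{6} = 24640/27 ≈ 912.6.


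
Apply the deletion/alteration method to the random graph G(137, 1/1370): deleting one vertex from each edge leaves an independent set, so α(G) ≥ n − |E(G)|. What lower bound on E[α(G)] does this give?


E[|E(G)|] = C(137, 2)·p = 9316 · (1/1370) = 34/5.
E[α(G)] ≥ n − E[|E(G)|] = 137 − 34/5 = 651/5.
Numerically: ≈ 130.200.
(This is only a lower bound; the true E[α(G)] may be larger.)

E[α(G)] ≥ 651/5 ≈ 130.200.


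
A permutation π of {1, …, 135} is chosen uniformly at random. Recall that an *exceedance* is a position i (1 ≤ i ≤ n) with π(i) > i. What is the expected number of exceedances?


Write X = Σ_{i=1}^{135} X_i, where X_i = 1_{π(i) > i}.
For each fixed i, π(i) is uniform over {1, …, 135} (marginal of a uniform permutation), so P[π(i) > i] = (n − i)/n. Summing: Σ_{i=1}^{135} (n − i)/n = (0 + 1 + … + 134)/135 = 135(135 − 1)/(2·135) = (135 − 1)/2.
Hence E[X] = Σ_{i=1}^{135} (135 − i)/135 = 67 ≈ 67.00000.

E[X] = 67 = 67.00000.


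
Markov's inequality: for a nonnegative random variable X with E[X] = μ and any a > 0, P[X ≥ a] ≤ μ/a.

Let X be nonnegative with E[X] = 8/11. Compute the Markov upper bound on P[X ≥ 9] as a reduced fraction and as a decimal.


μ = E[X] = 8/11, a = 9.
Markov: P[X ≥ 9] ≤ μ/a = (8/11)/9 = 8/99.
Numerically: ≈ 0.080808.
(Since a = 9 > μ = 0.727273, the bound 8/99 is < 1 and informative.)

P[X ≥ 9] ≤ 8/99 ≈ 0.080808.


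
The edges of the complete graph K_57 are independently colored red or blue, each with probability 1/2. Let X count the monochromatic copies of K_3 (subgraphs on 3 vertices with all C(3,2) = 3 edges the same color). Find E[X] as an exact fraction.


Let X = Σ_S X_S over the C(57, 3) = 29260 subsets S of size 3, where X_S = 1 if the K_3 on S is monochromatic.
For a fixed S, the K_3 on S has C(3, 2) = 3 edges. P[all 3 edges red] = (1/2)^3, and likewise for blue, so P[monochromatic] = 2·(1/2)^3 = 2^{1 − 3} = 1/4.
Summing: E[X] = C(57, 3) · 2^{1 − 3} = 29260 · 1/4 = 7315.
Numerically: E[X] ≈ 7315.0000.

E[X] = C(57,3)·2^(1−C(3,2)) = 7315 ≈ 7315.0000.


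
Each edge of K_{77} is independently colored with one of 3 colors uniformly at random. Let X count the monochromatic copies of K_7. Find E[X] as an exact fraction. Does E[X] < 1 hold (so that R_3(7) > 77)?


E[X] = C(77, 7) · 3^{1 − 21} = 2404808340 · 3^{−20} = 2404808340/3486784401.
As a reduced fraction: E[X] = 801602780/1162261467 ≈ 0.690.
Is E[X] < 1? YES.
Since E[X] < 1, there exists a 3-coloring of K_{77} with no monochromatic K_7; hence R_3(7) > 77.

E[X] = 801602780/1162261467 ≈ 0.690; E[X] < 1, so R_3(7) > 77.


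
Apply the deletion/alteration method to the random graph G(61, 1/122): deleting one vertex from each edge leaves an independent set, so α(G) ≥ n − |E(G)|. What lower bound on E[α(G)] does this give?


E[|E(G)|] = C(61, 2)·p = 1830 · (1/122) = 15.
E[α(G)] ≥ n − E[|E(G)|] = 61 − 15 = 46.
Numerically: ≈ 46.0000.
(This is only a lower bound; the true E[α(G)] may be larger.)

E[α(G)] ≥ 46 ≈ 46.0000.


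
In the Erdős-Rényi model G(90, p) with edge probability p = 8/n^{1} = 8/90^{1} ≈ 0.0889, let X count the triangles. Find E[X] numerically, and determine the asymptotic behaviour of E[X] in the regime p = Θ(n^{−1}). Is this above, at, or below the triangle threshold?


Number of potential triangles: C(90, 3) = 117480.
Each occurs with probability p³ ≈ (0.0889)³ ≈ 7.02332e-04.
By linearity: E[X] = C(90, 3)·p³ ≈ 117480 · 7.02332e-04 ≈ 82.510.
Here α = 1, so p = 8/n is exactly at the triangle threshold p ~ 1/n. Asymptotically E[X] → c³/6 = 8³/6 = 256/3 ≈ 85.333, a bounded constant. In this regime the triangle count is asymptotically Poisson(c³/6).

E[X] ≈ 82.510; in regime p = Θ(1/n^{1}) E[X] stays bounded (at the triangle threshold p ~ 1/n).


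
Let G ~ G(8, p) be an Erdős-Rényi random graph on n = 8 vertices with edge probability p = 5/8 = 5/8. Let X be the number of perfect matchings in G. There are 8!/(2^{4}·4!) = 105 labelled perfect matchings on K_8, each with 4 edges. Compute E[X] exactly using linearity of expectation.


K_8 has 8!/(2^{4}·4!) = 105 labelled perfect matchings.
For each such perfect matching H, let X_H = 1 if all 4 edges of H are present in G. Then P[X_H = 1] = p^{4} = (5/8)^{4} = 625/4096.
Summing the indicators: E[X] = Σ_H E[X_H] = 105 · p^{4} = 105 · 625/4096 = 65625/4096.
Numerically: E[X] ≈ 16.

E[X] = 105 · (5/8)^{4} = 65625/4096 ≈ 16.


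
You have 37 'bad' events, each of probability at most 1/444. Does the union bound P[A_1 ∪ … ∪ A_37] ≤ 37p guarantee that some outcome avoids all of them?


Union bound: P[∪_{i=1}^{37} A_i] ≤ Σ_i P[A_i] ≤ 37·p = 37·(1/444) = 1/12.
Numerically: 1/12 ≈ 0.08333.
Is 1/12 < 1? YES.
Since P[∪ A_i] ≤ 1/12 < 1, the complement has P[∩ A_i^c] ≥ 1 − 1/12 = 11/12 > 0, so some outcome avoids every A_i.

37·p = 1/12 ≈ 0.08333; existence CERTIFIED by the union bound.


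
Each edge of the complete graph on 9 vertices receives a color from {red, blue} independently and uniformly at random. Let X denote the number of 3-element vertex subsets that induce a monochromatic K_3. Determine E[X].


Let X = Σ_S X_S over the C(9, 3) = 84 subsets S of size 3, where X_S = 1 if the K_3 on S is monochromatic.
For a fixed S, the K_3 on S has C(3, 2) = 3 edges. P[all 3 edges red] = (1/2)^3, and likewise for blue, so P[monochromatic] = 2·(1/2)^3 = 2^{1 − 3} = 1/4.
By linearity of expectation: E[X] = C(9, 3) · 2^{1 − 3} = 84 · 1/4 = 21.
Numerically: E[X] ≈ 21.000.

E[X] = C(9,3)·2^(1−C(3,2)) = 21 ≈ 21.000.


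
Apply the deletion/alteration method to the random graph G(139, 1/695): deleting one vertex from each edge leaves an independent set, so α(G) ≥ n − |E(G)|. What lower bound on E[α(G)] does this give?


E[|E(G)|] = C(139, 2)·p = 9591 · (1/695) = 69/5.
E[α(G)] ≥ n − E[|E(G)|] = 139 − 69/5 = 626/5.
Numerically: ≈ 125.2000.
(This is only a lower bound; the true E[α(G)] may be larger.)

E[α(G)] ≥ 626/5 ≈ 125.2000.


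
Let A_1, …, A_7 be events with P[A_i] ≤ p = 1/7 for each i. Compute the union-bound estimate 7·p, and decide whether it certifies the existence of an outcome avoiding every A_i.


Union bound: P[∪_{i=1}^{7} A_i] ≤ Σ_i P[A_i] ≤ 7·p = 7·(1/7) = 1.
Numerically: 1 ≈ 1.000000.
Is 1 < 1? NO.
Since the bound 1 is ≥ 1, the union bound is uninformative here; it does NOT by itself certify existence.

7·p = 1 ≈ 1.000000; existence NOT certified by the union bound.


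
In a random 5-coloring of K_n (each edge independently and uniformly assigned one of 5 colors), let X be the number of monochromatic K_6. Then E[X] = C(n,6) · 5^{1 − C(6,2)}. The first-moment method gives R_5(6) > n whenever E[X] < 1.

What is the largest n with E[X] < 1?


We need C(n, 6) · 5^{1 − 15} < 1, i.e. C(n, 6) < 5^{15 − 1} = 6103515625.
Check values of n near the boundary:
  n = 128: C(128, 6) = 5423611200; 5423611200 < 6103515625? YES
  n = 129: C(129, 6) = 5688177600; 5688177600 < 6103515625? YES
  n = 130: C(130, 6) = 5963412000; 5963412000 < 6103515625? YES
  n = 131: C(131, 6) = 6249655776; 6249655776 < 6103515625? NO
  n = 132: C(132, 6) = 6547258432; 6547258432 < 6103515625? NO
The largest n with C(n, 6) < 6103515625 is n = 130 (where E[X] = 47707296/48828125 ≈ 0.9770). Hence R_5(6) > 130, i.e. R_5(6) ≥ 131.

Largest n = 130; hence R_5(6) > 130.


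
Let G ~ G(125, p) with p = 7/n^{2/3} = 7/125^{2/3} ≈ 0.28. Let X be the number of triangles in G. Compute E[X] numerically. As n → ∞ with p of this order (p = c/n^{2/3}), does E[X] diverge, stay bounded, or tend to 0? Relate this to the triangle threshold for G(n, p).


Number of potential triangles: C(125, 3) = 317750.
Each occurs with probability p³ ≈ (0.28)³ ≈ 2.19520000e-02.
By linearity: E[X] = C(125, 3)·p³ ≈ 317750 · 2.19520000e-02 ≈ 6975.248000.
Since α = 2/3 < 1, p = c/n^{2/3} ≫ 1/n is above the triangle threshold p ~ 1/n. Asymptotically E[X] ~ (c³/6)·n^{3(1−α)} = (7³/6)·n^{1} → ∞; triangles are abundant w.h.p.

E[X] ≈ 6975.248000; in regime p = Θ(1/n^{2/3}) E[X] diverges (above the triangle threshold p ~ 1/n).


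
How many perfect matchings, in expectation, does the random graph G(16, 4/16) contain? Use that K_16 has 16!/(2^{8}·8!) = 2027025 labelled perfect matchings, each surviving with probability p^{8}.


K_16 has 16!/(2^{8}·8!) = 2027025 labelled perfect matchings.
For each such perfect matching H, let X_H = 1 if all 8 edges of H are present in G. Then P[X_H = 1] = p^{8} = (1/4)^{8} = 1/65536.
Summing the indicators: E[X] = Σ_H E[X_H] = 2027025 · p^{8} = 2027025 · 1/65536 = 2027025/65536.
Numerically: E[X] ≈ 30.93.

E[X] = 2027025 · (1/4)^{8} = 2027025/65536 ≈ 30.93.


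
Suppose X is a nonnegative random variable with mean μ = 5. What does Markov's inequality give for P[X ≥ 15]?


μ = E[X] = 5, a = 15.
Markov: P[X ≥ 15] ≤ μ/a = (5)/15 = 1/3.
Numerically: ≈ 0.333333.
(Since a = 15 > μ = 5.000000, the bound 1/3 is < 1 and informative.)

P[X ≥ 15] ≤ 1/3 ≈ 0.333333.


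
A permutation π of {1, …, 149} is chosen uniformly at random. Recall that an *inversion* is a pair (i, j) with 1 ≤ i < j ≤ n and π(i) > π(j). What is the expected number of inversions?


Write X = Σ X_I over the C(149, 2) = 11026 pairs i < j, with X_I the indicator of one inversion.
There are 11026 indicators.
For each fixed pair i < j, the values π(i) and π(j) are two distinct elements of {1, …, 149} in uniformly random order; by symmetry P[π(i) > π(j)] = 1/2.
By linearity: E[X] = 11026 · (1/2) = C(149, 2) · (1/2) = 11026/2 = 5513 ≈ 5513.00000.

E[X] = 5513 = 5513.00000.


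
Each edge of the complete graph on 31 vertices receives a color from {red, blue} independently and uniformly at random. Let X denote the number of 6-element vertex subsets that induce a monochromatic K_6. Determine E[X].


Let X = Σ_S X_S over the C(31, 6) = 736281 subsets S of size 6, where X_S = 1 if the K_6 on S is monochromatic.
For a fixed S, the K_6 on S has C(6, 2) = 15 edges. P[all 15 edges red] = (1/2)^15, and likewise for blue, so P[monochromatic] = 2·(1/2)^15 = 2^{1 − 15} = 1/16384.
Summing: E[X] = C(31, 6) · 2^{1 − 15} = 736281 · 1/16384 = 736281/16384.
Numerically: E[X] ≈ 44.939.

E[X] = C(31,6)·2^(1−C(6,2)) = 736281/16384 ≈ 44.939.


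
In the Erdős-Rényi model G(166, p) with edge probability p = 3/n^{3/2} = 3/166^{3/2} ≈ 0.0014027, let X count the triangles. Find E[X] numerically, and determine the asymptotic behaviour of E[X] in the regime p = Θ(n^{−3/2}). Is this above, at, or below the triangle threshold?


Number of potential triangles: C(166, 3) = 748660.
Each occurs with probability p³ ≈ (0.0014027)³ ≈ 2.7597985e-09.
By linearity: E[X] = C(166, 3)·p³ ≈ 748660 · 2.7597985e-09 ≈ 0.00207.
Since α = 3/2 > 1, p = c/n^{3/2} = o(1/n) is below the triangle threshold p ~ 1/n. Asymptotically E[X] ~ (c³/6)·n^{3(1−α)} = (3³/6)·n^{-1.5} → 0, so by Markov's inequality G has no triangles w.h.p.

E[X] ≈ 0.00207; in regime p = Θ(1/n^{3/2}) E[X] tends to 0 (below the triangle threshold p ~ 1/n).


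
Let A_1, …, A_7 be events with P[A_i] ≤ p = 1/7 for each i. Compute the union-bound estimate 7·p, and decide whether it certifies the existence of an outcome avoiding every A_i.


Union bound: P[∪_{i=1}^{7} A_i] ≤ Σ_i P[A_i] ≤ 7·p = 7·(1/7) = 1.
Numerically: 1 ≈ 1.000.
Is 1 < 1? NO.
Since the bound 1 is ≥ 1, the union bound is uninformative here; it does NOT by itself certify existence.

7·p = 1 ≈ 1.000; existence NOT certified by the union bound.


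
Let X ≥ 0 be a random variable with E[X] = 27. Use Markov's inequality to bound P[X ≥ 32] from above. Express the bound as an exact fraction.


μ = E[X] = 27, a = 32.
Markov: P[X ≥ 32] ≤ μ/a = (27)/32 = 27/32.
Numerically: ≈ 0.8438.
(Since a = 32 > μ = 27.0000, the bound 27/32 is < 1 and informative.)

P[X ≥ 32] ≤ 27/32 ≈ 0.8438.


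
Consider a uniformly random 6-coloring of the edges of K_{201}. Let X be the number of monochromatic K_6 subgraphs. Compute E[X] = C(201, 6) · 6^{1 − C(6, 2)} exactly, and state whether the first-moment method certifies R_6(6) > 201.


E[X] = C(201, 6) · 6^{1 − 15} = 84944276340 · 6^{−14} = 84944276340/78364164096.
As a reduced fraction: E[X] = 7078689695/6530347008 ≈ 1.083968.
Is E[X] < 1? NO.
Since E[X] ≥ 1, the first-moment bound is inconclusive at n = 201; it does NOT by itself certify R_6(6) > 201.

E[X] = 7078689695/6530347008 ≈ 1.083968; E[X] ≥ 1; first-moment method inconclusive here.


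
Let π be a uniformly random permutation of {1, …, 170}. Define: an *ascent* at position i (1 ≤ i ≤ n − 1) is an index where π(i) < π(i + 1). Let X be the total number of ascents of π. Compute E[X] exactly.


Write X = Σ X_I over i = 1, …, 169, with X_I the indicator of one ascent.
There are 169 indicators.
For each fixed i, the pair (π(i), π(i+1)) is a uniformly random ordered pair of distinct values from {1, …, 170}; by symmetry P[π(i) < π(i+1)] = 1/2.
By linearity: E[X] = 169 · (1/2) = (170 − 1) · (1/2) = 169/2 ≈ 84.50000.

E[X] = 169/2 = 84.50000.


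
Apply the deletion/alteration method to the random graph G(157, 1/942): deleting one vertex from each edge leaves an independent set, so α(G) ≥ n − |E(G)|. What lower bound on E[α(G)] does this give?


E[|E(G)|] = C(157, 2)·p = 12246 · (1/942) = 13.
E[α(G)] ≥ n − E[|E(G)|] = 157 − 13 = 144.
Numerically: ≈ 144.000.
(This is only a lower bound; the true E[α(G)] may be larger.)

E[α(G)] ≥ 144 ≈ 144.000.


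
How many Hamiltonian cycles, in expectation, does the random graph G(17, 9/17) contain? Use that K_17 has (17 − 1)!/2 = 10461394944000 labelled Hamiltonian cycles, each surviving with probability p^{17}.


K_17 has (17 − 1)!/2 = 10461394944000 labelled Hamiltonian cycles.
For each such Hamiltonian cycle H, let X_H = 1 if all 17 edges of H are present in G. Then P[X_H = 1] = p^{17} = (9/17)^{17} = 16677181699666569/827240261886336764177.
By linearity: E[X] = Σ_H E[X_H] = 10461394944000 · p^{17} = 10461394944000 · 16677181699666569/827240261886336764177 = 174466584313061171422427136000/827240261886336764177.
Numerically: E[X] ≈ 2.11e+08.

E[X] = 10461394944000 · (9/17)^{17} = 174466584313061171422427136000/827240261886336764177 ≈ 2.11e+08.


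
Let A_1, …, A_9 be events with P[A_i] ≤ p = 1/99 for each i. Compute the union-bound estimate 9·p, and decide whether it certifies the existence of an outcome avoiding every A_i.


Union bound: P[∪_{i=1}^{9} A_i] ≤ Σ_i P[A_i] ≤ 9·p = 9·(1/99) = 1/11.
Numerically: 1/11 ≈ 0.090909.
Is 1/11 < 1? YES.
Since P[∪ A_i] ≤ 1/11 < 1, the complement has P[∩ A_i^c] ≥ 1 − 1/11 = 10/11 > 0, so some outcome avoids every A_i.

9·p = 1/11 ≈ 0.090909; existence CERTIFIED by the union bound.


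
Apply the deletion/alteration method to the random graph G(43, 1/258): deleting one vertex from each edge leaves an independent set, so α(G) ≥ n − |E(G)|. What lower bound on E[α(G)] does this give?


E[|E(G)|] = C(43, 2)·p = 903 · (1/258) = 7/2.
E[α(G)] ≥ n − E[|E(G)|] = 43 − 7/2 = 79/2.
Numerically: ≈ 39.500000.
(This is only a lower bound; the true E[α(G)] may be larger.)

E[α(G)] ≥ 79/2 ≈ 39.500000.


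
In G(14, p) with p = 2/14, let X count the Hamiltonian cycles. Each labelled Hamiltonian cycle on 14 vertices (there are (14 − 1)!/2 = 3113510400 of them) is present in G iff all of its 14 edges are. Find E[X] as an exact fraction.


K_14 has (14 − 1)!/2 = 3113510400 labelled Hamiltonian cycles.
For each such Hamiltonian cycle H, let X_H = 1 if all 14 edges of H are present in G. Then P[X_H = 1] = p^{14} = (1/7)^{14} = 1/678223072849.
By linearity: E[X] = Σ_H E[X_H] = 3113510400 · p^{14} = 3113510400 · 1/678223072849 = 444787200/96889010407.
Numerically: E[X] ≈ 0.00459.

E[X] = 3113510400 · (1/7)^{14} = 444787200/96889010407 ≈ 0.00459.


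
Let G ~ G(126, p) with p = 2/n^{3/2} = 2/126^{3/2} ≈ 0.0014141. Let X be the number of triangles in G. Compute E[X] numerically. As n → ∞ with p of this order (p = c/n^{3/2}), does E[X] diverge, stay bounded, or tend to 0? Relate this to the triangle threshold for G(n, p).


Number of potential triangles: C(126, 3) = 325500.
Each occurs with probability p³ ≈ (0.0014141)³ ≈ 2.8276297e-09.
By linearity: E[X] = C(126, 3)·p³ ≈ 325500 · 2.8276297e-09 ≈ 0.00092.
Since α = 3/2 > 1, p = c/n^{3/2} = o(1/n) is below the triangle threshold p ~ 1/n. Asymptotically E[X] ~ (c³/6)·n^{3(1−α)} = (2³/6)·n^{-1.5} → 0, so by Markov's inequality G has no triangles w.h.p.

E[X] ≈ 0.00092; in regime p = Θ(1/n^{3/2}) E[X] tends to 0 (below the triangle threshold p ~ 1/n).


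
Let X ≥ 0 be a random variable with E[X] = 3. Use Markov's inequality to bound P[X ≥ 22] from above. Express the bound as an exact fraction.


μ = E[X] = 3, a = 22.
Markov: P[X ≥ 22] ≤ μ/a = (3)/22 = 3/22.
Numerically: ≈ 0.13636.
(Since a = 22 > μ = 3.00000, the bound 3/22 is < 1 and informative.)

P[X ≥ 22] ≤ 3/22 ≈ 0.13636.


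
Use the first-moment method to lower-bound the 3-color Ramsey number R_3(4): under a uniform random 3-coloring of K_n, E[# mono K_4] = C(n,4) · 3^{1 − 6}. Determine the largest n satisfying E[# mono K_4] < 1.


We need C(n, 4) · 3^{1 − 6} < 1, i.e. C(n, 4) < 3^{6 − 1} = 243.
Check values of n near the boundary:
  n = 9: C(9, 4) = 126; 126 < 243? YES
  n = 10: C(10, 4) = 210; 210 < 243? YES
  n = 11: C(11, 4) = 330; 330 < 243? NO
  n = 12: C(12, 4) = 495; 495 < 243? NO
  n = 13: C(13, 4) = 715; 715 < 243? NO
The largest n with C(n, 4) < 243 is n = 10 (where E[X] = 70/81 ≈ 0.864). Hence R_3(4) > 10, i.e. R_3(4) ≥ 11.

Largest n = 10; hence R_3(4) > 10.


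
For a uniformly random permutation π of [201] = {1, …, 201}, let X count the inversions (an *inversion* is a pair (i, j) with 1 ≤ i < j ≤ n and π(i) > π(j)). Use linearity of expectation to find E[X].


Write X = Σ X_I over the C(201, 2) = 20100 pairs i < j, with X_I the indicator of one inversion.
There are 20100 indicators.
For each fixed pair i < j, the values π(i) and π(j) are two distinct elements of {1, …, 201} in uniformly random order; by symmetry P[π(i) > π(j)] = 1/2.
By linearity: E[X] = 20100 · (1/2) = C(201, 2) · (1/2) = 20100/2 = 10050 ≈ 10050.00000.

E[X] = 10050 = 10050.00000.


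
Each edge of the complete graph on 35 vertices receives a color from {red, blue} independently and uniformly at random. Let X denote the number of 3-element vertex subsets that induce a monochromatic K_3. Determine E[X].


Let X = Σ_S X_S over the C(35, 3) = 6545 subsets S of size 3, where X_S = 1 if the K_3 on S is monochromatic.
For a fixed S, the K_3 on S has C(3, 2) = 3 edges. P[all 3 edges red] = (1/2)^3, and likewise for blue, so P[monochromatic] = 2·(1/2)^3 = 2^{1 − 3} = 1/4.
By linearity: E[X] = C(35, 3) · 2^{1 − 3} = 6545 · 1/4 = 6545/4.
Numerically: E[X] ≈ 1636.2500.

E[X] = C(35,3)·2^(1−C(3,2)) = 6545/4 ≈ 1636.2500.


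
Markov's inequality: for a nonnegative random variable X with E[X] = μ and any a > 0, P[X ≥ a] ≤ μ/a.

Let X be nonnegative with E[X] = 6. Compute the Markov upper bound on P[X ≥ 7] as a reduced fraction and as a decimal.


μ = E[X] = 6, a = 7.
Markov: P[X ≥ 7] ≤ μ/a = (6)/7 = 6/7.
Numerically: ≈ 0.857.
(Since a = 7 > μ = 6.000, the bound 6/7 is < 1 and informative.)

P[X ≥ 7] ≤ 6/7 ≈ 0.857.


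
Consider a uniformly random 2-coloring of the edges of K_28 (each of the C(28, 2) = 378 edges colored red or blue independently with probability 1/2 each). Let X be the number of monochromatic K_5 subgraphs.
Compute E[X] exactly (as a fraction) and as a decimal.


Let X = Σ_S X_S over the C(28, 5) = 98280 subsets S of size 5, where X_S = 1 if the K_5 on S is monochromatic.
For a fixed S, the K_5 on S has C(5, 2) = 10 edges. P[all 10 edges red] = (1/2)^10, and likewise for blue, so P[monochromatic] = 2·(1/2)^10 = 2^{1 − 10} = 1/512.
Summing: E[X] = C(28, 5) · 2^{1 − 10} = 98280 · 1/512 = 12285/64.
Numerically: E[X] ≈ 191.95312.

E[X] = C(28,5)·2^(1−C(5,2)) = 12285/64 ≈ 191.95312.


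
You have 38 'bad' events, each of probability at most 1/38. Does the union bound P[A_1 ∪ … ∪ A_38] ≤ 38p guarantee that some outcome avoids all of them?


Union bound: P[∪_{i=1}^{38} A_i] ≤ Σ_i P[A_i] ≤ 38·p = 38·(1/38) = 1.
Numerically: 1 ≈ 1.000000.
Is 1 < 1? NO.
Since the bound 1 is ≥ 1, the union bound is uninformative here; it does NOT by itself certify existence.

38·p = 1 ≈ 1.000000; existence NOT certified by the union bound.


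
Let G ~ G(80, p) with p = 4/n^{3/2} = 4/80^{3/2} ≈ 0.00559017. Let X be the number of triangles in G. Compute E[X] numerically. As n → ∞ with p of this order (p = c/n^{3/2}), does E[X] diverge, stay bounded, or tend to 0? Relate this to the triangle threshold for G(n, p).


Number of potential triangles: C(80, 3) = 82160.
Each occurs with probability p³ ≈ (0.00559017)³ ≈ 1.74692811e-07.
By linearity: E[X] = C(80, 3)·p³ ≈ 82160 · 1.74692811e-07 ≈ 0.014353.
Since α = 3/2 > 1, p = c/n^{3/2} = o(1/n) is below the triangle threshold p ~ 1/n. Asymptotically E[X] ~ (c³/6)·n^{3(1−α)} = (4³/6)·n^{-1.5} → 0, so by Markov's inequality G has no triangles w.h.p.

E[X] ≈ 0.014353; in regime p = Θ(1/n^{3/2}) E[X] tends to 0 (below the triangle threshold p ~ 1/n).


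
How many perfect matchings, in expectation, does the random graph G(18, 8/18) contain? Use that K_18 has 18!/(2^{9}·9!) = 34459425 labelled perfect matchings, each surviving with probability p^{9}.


K_18 has 18!/(2^{9}·9!) = 34459425 labelled perfect matchings.
For each such perfect matching H, let X_H = 1 if all 9 edges of H are present in G. Then P[X_H = 1] = p^{9} = (4/9)^{9} = 262144/387420489.
By linearity of expectation: E[X] = Σ_H E[X_H] = 34459425 · p^{9} = 34459425 · 262144/387420489 = 111522611200/4782969.
Numerically: E[X] ≈ 2.33e+04.

E[X] = 34459425 · (4/9)^{9} = 111522611200/4782969 ≈ 2.33e+04.
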